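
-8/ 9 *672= -1792/ 3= -597.33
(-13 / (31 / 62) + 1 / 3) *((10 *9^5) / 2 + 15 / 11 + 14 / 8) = -7578034.92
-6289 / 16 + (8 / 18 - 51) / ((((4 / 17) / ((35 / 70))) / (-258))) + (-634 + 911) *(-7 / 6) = 1296041 / 48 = 27000.85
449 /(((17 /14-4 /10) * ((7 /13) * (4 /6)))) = 29185 /19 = 1536.05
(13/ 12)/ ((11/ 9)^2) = 0.73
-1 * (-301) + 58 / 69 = 20827 / 69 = 301.84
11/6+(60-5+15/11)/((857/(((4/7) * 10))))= 2.21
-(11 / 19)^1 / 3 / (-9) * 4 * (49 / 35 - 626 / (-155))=12364 / 26505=0.47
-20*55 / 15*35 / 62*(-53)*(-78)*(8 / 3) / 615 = -8488480 / 11439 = -742.06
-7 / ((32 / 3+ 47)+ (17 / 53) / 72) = -3816 / 31439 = -0.12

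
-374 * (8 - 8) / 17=0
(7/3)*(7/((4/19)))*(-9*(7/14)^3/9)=-931/96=-9.70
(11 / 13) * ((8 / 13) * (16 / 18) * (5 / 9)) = 3520 / 13689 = 0.26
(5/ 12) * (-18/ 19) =-15/ 38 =-0.39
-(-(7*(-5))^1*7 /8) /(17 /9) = -2205 /136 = -16.21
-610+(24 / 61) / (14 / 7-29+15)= -37212 / 61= -610.03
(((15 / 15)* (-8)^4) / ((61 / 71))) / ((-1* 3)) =-1589.16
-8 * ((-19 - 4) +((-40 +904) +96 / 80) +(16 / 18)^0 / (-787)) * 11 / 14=-20831184 / 3935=-5293.82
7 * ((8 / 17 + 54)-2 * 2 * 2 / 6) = 18970 / 51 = 371.96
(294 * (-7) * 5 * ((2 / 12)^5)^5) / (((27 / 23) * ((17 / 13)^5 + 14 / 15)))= -73228261925 / 1129931533707948121022005248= -0.00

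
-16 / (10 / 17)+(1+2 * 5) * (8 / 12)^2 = -1004 / 45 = -22.31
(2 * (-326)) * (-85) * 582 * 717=23126433480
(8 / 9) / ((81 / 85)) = 680 / 729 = 0.93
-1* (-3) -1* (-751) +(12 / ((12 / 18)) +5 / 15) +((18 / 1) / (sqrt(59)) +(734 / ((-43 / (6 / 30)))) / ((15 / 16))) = 18* sqrt(59) / 59 +2479031 / 3225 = 771.04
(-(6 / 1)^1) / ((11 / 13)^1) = -78 / 11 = -7.09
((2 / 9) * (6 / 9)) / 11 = 4 / 297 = 0.01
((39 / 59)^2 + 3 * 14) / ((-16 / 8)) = -147723 / 6962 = -21.22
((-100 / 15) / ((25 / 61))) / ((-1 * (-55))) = -244 / 825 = -0.30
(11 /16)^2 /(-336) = -121 /86016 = -0.00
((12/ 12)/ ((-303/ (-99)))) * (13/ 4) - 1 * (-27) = 11337/ 404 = 28.06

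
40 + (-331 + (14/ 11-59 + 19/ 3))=-342.39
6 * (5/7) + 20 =170/7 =24.29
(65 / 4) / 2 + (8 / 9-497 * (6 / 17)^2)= -52.90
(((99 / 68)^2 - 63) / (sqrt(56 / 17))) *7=-281511 *sqrt(238) / 18496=-234.80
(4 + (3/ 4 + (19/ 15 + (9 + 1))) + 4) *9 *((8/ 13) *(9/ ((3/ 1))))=21618/ 65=332.58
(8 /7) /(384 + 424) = 1 /707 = 0.00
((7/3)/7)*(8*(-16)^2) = 2048/3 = 682.67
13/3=4.33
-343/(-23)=343/23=14.91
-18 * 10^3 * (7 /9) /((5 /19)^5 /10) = -554646176 /5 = -110929235.20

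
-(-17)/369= 17/369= 0.05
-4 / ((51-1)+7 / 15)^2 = -900 / 573049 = -0.00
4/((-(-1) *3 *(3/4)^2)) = 64/27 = 2.37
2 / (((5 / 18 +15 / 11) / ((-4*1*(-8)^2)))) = -101376 / 325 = -311.93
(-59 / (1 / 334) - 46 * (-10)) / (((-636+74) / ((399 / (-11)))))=-3839577 / 3091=-1242.18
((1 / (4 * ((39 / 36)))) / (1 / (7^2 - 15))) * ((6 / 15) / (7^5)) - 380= -380.00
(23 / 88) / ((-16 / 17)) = -391 / 1408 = -0.28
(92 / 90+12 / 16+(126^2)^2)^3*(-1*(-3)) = 93382192384392470735427753583999 / 1944000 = 48036107193617526098471070.00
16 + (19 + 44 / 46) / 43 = 16283 / 989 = 16.46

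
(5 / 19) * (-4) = -20 / 19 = -1.05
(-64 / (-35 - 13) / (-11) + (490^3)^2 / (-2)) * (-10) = 2283812388165000040 / 33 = 69206436005000001.21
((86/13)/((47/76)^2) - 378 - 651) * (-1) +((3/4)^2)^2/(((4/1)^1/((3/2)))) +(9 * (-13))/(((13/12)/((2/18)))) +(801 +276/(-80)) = 528538661779/294062080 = 1797.37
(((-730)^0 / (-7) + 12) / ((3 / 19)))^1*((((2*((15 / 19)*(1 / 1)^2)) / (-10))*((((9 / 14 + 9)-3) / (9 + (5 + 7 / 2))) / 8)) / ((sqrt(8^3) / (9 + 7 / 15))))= -182683*sqrt(2) / 1097600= -0.24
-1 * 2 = -2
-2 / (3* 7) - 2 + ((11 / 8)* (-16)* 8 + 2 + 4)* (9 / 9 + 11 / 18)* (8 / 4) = -34642 / 63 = -549.87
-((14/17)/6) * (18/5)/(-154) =3/935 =0.00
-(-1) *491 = 491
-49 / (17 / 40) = -1960 / 17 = -115.29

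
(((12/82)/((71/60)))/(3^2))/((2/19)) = 380/2911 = 0.13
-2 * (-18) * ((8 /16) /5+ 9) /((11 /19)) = 31122 /55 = 565.85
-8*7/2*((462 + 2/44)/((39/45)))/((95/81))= -1820070/143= -12727.76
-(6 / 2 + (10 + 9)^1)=-22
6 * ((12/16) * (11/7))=99/14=7.07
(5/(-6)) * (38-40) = 5/3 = 1.67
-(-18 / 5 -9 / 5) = 27 / 5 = 5.40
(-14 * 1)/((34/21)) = -147/17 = -8.65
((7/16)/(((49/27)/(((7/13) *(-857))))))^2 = 535413321/43264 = 12375.49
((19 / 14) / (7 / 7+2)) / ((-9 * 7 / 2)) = -19 / 1323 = -0.01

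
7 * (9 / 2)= 63 / 2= 31.50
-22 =-22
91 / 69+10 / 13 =1873 / 897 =2.09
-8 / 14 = -4 / 7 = -0.57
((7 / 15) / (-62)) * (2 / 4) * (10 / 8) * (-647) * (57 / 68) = 86051 / 33728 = 2.55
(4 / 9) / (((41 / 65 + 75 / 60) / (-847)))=-880880 / 4401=-200.15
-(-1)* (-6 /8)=-3 /4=-0.75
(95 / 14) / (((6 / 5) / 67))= 31825 / 84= 378.87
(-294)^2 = 86436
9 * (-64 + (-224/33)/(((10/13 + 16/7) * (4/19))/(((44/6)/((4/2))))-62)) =-338061552/587921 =-575.01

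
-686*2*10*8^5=-449576960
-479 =-479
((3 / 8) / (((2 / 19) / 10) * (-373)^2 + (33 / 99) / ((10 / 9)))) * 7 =399 / 222652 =0.00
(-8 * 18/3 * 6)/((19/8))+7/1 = -2171/19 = -114.26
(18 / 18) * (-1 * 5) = -5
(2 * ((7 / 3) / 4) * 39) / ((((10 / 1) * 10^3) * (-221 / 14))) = -49 / 170000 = -0.00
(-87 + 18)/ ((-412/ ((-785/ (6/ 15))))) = -270825/ 824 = -328.67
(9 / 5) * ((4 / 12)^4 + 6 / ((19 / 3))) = 1477 / 855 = 1.73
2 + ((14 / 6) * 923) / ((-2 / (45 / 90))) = -6437 / 12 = -536.42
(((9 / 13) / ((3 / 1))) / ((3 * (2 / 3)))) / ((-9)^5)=-1 / 511758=-0.00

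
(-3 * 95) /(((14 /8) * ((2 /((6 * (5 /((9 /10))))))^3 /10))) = -475000000 /63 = -7539682.54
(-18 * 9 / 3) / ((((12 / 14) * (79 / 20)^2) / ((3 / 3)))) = -25200 / 6241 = -4.04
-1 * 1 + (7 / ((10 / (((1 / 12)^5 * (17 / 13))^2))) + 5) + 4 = 837122764310503 / 104640345538560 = 8.00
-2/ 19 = -0.11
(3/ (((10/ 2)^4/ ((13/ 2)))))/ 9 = 13/ 3750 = 0.00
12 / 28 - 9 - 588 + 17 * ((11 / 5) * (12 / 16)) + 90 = -66993 / 140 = -478.52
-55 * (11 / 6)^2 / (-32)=6655 / 1152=5.78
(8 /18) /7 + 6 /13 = 430 /819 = 0.53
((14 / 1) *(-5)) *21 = -1470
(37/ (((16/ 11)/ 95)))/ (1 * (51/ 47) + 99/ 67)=24351217/ 25824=942.97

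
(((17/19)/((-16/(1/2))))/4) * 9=-153/2432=-0.06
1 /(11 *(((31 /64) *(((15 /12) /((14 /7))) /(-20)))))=-2048 /341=-6.01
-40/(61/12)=-480/61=-7.87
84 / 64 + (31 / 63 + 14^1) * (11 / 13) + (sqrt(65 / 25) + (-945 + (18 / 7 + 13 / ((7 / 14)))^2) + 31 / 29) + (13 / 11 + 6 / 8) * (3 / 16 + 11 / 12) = -13096910689 / 117044928 + sqrt(65) / 5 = -110.28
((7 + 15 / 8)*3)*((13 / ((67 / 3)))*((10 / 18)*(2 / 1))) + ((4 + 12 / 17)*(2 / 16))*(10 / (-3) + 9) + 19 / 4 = 5086 / 201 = 25.30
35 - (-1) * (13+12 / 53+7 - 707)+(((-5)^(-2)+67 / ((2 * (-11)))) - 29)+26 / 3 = -675.11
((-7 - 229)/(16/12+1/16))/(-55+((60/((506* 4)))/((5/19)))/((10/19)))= 57319680/18573539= 3.09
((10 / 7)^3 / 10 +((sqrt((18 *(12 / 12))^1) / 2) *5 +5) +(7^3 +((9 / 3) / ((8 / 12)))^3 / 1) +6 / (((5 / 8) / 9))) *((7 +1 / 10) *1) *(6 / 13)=639 *sqrt(2) / 26 +1536625239 / 891800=1757.82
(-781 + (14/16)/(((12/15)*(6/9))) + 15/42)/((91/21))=-1046979/5824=-179.77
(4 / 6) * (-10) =-20 / 3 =-6.67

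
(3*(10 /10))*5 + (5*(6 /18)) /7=320 /21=15.24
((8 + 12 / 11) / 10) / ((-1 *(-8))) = 5 / 44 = 0.11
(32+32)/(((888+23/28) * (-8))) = -224/24887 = -0.01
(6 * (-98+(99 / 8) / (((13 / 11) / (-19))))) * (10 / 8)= -463245 / 208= -2227.14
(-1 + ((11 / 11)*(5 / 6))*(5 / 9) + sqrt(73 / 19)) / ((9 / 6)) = -29 / 81 + 2*sqrt(1387) / 57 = 0.95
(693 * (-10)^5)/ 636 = -5775000/ 53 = -108962.26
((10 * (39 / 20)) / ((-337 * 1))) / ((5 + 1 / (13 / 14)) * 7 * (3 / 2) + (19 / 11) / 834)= -0.00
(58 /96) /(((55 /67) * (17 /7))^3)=0.08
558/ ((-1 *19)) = -29.37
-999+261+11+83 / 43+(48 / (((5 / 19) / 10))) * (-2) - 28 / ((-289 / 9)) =-54333302 / 12427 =-4372.20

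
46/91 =0.51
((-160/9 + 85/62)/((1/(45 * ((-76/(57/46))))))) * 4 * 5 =84226000/93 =905655.91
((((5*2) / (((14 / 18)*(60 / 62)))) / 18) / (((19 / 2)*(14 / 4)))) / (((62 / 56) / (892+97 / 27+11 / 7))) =1356512 / 75411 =17.99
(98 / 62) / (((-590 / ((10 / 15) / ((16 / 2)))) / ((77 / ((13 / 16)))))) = -7546 / 356655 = -0.02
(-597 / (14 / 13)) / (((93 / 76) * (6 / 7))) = -49153 / 93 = -528.53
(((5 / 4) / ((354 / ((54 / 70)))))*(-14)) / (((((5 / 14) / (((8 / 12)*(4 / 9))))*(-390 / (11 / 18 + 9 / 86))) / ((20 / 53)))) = 0.00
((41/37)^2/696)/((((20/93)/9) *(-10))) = -468999/63521600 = -0.01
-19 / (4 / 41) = -779 / 4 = -194.75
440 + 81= 521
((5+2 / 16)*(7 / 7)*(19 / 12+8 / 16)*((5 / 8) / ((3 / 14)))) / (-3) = -35875 / 3456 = -10.38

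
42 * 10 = 420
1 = 1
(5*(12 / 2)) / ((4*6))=5 / 4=1.25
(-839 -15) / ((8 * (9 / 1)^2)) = -427 / 324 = -1.32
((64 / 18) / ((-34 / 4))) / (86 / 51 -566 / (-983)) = -15728 / 85053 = -0.18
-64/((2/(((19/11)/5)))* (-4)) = 152/55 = 2.76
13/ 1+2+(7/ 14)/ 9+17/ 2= 212/ 9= 23.56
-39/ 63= -0.62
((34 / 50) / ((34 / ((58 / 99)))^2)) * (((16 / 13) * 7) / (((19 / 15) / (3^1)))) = 94192 / 22863555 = 0.00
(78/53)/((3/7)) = 182/53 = 3.43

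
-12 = -12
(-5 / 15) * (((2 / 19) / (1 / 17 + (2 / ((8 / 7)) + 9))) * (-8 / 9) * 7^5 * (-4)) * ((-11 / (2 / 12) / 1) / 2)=16420096 / 2565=6401.60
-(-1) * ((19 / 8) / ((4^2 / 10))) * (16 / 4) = 95 / 16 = 5.94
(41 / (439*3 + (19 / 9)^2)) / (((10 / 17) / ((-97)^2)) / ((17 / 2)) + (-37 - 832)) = -334461723 / 9367750292506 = -0.00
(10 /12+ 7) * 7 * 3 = 329 /2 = 164.50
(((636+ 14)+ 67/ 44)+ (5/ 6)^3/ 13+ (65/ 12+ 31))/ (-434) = -21250447/ 13405392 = -1.59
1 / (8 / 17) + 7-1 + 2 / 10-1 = 293 / 40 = 7.32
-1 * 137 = -137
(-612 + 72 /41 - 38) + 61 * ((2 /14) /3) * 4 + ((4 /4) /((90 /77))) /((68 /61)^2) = -75954918101 /119437920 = -635.94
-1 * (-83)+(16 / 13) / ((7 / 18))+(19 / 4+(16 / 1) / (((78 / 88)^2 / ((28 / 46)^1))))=101195855 / 979524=103.31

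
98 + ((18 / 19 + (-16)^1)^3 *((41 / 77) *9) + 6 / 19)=-780030388 / 48013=-16246.23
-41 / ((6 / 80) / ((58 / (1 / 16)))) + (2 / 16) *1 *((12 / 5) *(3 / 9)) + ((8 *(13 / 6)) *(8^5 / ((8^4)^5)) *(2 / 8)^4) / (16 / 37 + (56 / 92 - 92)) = -1326374450056719718592600083 / 2614542245671804600320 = -507306.57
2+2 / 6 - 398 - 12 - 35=-1328 / 3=-442.67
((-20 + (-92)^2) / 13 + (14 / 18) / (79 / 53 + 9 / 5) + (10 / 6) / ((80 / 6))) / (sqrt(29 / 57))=16576345 * sqrt(1653) / 739674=911.14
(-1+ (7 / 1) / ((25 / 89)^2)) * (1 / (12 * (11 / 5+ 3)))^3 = 9137 / 25309440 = 0.00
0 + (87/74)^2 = 7569/5476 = 1.38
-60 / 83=-0.72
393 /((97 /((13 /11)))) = 5109 /1067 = 4.79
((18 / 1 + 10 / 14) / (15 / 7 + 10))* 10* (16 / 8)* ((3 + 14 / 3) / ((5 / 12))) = 48208 / 85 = 567.15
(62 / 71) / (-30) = -31 / 1065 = -0.03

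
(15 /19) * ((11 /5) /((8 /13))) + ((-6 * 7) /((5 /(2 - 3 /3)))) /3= 17 /760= 0.02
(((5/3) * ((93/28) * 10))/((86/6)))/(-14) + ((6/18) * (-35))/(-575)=-743129/2907660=-0.26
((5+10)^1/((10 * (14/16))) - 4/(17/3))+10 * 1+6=2024/119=17.01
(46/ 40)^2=529/ 400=1.32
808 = 808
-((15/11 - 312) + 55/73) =248836/803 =309.88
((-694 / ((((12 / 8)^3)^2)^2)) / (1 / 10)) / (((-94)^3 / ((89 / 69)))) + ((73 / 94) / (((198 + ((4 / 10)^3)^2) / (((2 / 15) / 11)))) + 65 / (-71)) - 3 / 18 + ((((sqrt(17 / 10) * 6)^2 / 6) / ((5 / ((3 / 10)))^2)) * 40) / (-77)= -22157435438425725586444882 / 20122920764409398300701875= -1.10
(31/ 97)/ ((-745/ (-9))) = 279/ 72265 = 0.00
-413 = -413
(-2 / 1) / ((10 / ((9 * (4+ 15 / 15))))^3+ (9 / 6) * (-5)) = 2916 / 10919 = 0.27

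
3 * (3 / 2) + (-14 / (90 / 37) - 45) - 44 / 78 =-54779 / 1170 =-46.82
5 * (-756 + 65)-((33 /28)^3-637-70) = -60360033 /21952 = -2749.64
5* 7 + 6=41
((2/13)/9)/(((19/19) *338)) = 0.00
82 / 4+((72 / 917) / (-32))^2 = 275811673 / 13454224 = 20.50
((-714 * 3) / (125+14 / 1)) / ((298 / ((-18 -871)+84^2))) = -6604857 / 20711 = -318.91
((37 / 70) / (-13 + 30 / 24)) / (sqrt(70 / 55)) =-37 * sqrt(154) / 11515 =-0.04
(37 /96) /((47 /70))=1295 /2256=0.57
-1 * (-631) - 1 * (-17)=648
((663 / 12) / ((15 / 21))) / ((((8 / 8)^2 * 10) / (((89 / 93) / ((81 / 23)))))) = 2.10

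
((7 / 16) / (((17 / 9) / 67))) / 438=1407 / 39712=0.04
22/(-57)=-22/57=-0.39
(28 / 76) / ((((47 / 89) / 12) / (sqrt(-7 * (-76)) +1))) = 201.47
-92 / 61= -1.51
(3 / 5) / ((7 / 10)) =6 / 7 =0.86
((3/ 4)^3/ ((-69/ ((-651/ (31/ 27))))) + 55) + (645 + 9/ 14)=7255145/ 10304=704.11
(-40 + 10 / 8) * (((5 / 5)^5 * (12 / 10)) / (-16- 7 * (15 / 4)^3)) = 0.12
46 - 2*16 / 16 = 44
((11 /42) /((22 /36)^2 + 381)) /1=594 /864955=0.00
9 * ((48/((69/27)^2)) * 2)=69984/529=132.29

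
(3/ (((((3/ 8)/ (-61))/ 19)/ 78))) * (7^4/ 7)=-248063088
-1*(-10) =10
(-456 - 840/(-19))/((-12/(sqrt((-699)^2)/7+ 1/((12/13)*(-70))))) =1952903/570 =3426.15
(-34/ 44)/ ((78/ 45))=-255/ 572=-0.45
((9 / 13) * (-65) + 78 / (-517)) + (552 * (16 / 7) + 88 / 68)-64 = 1153.86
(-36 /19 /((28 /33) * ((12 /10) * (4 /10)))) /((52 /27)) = -66825 /27664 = -2.42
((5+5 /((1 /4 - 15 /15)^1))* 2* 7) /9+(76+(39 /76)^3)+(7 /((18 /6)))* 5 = 1009929485 /11852352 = 85.21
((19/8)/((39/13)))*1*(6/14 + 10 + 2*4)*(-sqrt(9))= -43.77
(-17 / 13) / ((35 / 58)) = -986 / 455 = -2.17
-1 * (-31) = 31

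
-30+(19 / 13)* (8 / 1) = -238 / 13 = -18.31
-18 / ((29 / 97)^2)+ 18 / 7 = -1170396 / 5887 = -198.81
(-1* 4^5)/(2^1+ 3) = -1024/5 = -204.80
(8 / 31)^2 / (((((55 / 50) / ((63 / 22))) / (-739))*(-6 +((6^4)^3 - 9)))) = -0.00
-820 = -820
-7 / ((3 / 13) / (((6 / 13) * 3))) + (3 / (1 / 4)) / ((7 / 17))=-90 / 7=-12.86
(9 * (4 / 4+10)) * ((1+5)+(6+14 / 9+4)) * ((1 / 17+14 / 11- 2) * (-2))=39500 / 17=2323.53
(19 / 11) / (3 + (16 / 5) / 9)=855 / 1661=0.51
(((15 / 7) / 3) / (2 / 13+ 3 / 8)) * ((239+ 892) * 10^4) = 1176240000 / 77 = 15275844.16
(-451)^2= 203401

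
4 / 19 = 0.21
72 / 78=12 / 13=0.92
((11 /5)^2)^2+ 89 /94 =1431879 /58750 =24.37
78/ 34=39/ 17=2.29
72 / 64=9 / 8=1.12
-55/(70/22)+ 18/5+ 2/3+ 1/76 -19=-255407/7980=-32.01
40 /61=0.66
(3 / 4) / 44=3 / 176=0.02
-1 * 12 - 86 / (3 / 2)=-208 / 3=-69.33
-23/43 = -0.53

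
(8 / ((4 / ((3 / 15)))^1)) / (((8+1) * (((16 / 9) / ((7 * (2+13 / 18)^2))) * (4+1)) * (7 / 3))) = 2401 / 21600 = 0.11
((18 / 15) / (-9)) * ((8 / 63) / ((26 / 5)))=-0.00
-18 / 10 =-9 / 5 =-1.80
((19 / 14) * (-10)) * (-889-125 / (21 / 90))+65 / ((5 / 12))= 955079 / 49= 19491.41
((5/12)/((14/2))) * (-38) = -95/42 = -2.26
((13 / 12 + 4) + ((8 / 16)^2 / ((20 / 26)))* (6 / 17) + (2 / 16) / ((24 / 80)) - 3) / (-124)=-889 / 42160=-0.02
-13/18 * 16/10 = -52/45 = -1.16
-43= -43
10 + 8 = 18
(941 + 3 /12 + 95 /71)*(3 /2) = 803085 /568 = 1413.88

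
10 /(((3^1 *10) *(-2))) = -1 /6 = -0.17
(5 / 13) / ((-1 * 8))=-5 / 104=-0.05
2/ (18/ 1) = 1/ 9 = 0.11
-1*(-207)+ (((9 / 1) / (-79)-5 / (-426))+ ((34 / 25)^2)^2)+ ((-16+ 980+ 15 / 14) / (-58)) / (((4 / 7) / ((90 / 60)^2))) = 1766524452565307 / 12199575000000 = 144.80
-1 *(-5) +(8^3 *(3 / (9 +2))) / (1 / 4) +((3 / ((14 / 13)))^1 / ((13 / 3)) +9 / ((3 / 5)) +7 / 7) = 89349 / 154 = 580.19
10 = 10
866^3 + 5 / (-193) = 125346145923 / 193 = 649461895.97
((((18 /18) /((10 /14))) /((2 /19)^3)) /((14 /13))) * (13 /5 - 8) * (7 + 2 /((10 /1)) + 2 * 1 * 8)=-69817761 /500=-139635.52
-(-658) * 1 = 658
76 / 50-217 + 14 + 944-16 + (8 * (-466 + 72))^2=248395763 / 25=9935830.52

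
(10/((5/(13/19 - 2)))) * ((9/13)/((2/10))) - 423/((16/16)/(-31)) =3236661/247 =13103.89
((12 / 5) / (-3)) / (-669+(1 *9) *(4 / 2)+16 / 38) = 76 / 61805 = 0.00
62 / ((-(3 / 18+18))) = -372 / 109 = -3.41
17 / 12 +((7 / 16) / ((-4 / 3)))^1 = 1.09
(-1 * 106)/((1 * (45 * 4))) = -53/90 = -0.59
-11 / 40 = -0.28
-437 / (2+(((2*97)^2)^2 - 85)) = -437 / 1416468413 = -0.00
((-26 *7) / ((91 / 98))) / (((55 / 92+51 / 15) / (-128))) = 11540480 / 1839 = 6275.41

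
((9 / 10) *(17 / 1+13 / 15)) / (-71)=-402 / 1775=-0.23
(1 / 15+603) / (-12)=-4523 / 90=-50.26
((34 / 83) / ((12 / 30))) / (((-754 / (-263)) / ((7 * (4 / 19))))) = 312970 / 594529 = 0.53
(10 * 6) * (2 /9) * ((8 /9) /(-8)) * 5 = -200 /27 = -7.41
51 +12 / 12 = 52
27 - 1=26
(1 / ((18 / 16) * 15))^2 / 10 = 32 / 91125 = 0.00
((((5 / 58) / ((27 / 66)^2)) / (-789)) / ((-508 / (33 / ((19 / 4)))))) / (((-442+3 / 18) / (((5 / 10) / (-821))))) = 1210 / 98318452017897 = 0.00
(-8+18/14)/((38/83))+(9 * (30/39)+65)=197997/3458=57.26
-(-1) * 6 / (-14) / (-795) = 1 / 1855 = 0.00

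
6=6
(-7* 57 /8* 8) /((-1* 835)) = 399 /835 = 0.48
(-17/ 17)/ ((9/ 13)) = -13/ 9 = -1.44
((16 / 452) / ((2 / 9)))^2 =324 / 12769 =0.03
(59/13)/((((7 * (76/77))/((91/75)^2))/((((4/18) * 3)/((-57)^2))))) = 0.00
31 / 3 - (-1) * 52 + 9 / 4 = 775 / 12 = 64.58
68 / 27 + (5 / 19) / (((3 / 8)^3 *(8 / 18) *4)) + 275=143807 / 513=280.33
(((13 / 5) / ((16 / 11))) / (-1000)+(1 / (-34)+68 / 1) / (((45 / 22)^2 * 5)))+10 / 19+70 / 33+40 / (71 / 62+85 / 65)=336865328545139 / 15172446960000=22.20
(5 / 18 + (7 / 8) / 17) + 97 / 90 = 1.41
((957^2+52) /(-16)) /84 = -130843 /192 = -681.47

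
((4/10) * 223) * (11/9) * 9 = 4906/5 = 981.20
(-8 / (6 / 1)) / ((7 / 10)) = -1.90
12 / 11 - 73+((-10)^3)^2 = 10999209 / 11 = 999928.09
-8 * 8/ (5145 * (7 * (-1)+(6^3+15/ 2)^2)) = -256/ 1027873245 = -0.00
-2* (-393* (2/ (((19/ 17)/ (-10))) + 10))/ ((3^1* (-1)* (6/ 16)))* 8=838400/ 19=44126.32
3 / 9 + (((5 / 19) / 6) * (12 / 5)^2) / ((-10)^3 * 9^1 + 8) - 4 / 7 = -533963 / 2242380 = -0.24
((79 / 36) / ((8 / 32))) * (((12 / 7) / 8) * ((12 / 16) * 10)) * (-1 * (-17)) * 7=6715 / 4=1678.75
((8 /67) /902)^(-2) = 913067089 /16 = 57066693.06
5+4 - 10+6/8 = -1/4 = -0.25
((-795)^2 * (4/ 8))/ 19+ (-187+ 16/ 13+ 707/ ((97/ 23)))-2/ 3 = 2388248471/ 143754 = 16613.44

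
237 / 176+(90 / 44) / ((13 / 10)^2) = 76053 / 29744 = 2.56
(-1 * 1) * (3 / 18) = -1 / 6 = -0.17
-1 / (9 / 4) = -4 / 9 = -0.44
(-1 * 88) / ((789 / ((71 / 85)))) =-6248 / 67065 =-0.09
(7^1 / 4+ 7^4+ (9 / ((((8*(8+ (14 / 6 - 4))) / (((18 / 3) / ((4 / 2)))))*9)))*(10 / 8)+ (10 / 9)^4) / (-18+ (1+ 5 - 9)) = -9591156437 / 83770848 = -114.49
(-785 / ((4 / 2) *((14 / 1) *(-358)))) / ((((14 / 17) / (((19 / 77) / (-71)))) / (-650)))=82405375 / 383608456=0.21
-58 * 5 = -290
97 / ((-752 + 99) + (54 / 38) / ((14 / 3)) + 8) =-25802 / 171489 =-0.15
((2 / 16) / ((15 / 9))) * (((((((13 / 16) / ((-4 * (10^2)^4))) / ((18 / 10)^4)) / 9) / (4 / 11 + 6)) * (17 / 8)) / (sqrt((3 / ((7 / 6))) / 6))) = -2431 * sqrt(21) / 13544423424000000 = -0.00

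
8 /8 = 1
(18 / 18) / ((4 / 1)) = 1 / 4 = 0.25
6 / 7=0.86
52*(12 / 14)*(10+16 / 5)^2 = 7766.13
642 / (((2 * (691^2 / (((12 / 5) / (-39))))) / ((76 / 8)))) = -12198 / 31036265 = -0.00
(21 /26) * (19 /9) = 133 /78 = 1.71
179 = 179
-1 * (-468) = 468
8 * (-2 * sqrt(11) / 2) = -8 * sqrt(11) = -26.53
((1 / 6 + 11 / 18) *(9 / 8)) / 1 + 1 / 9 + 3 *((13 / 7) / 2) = 1901 / 504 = 3.77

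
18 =18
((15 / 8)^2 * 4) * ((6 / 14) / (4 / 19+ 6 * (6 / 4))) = 513 / 784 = 0.65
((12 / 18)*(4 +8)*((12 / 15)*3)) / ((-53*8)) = -12 / 265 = -0.05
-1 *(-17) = 17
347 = 347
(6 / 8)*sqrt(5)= 3*sqrt(5) / 4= 1.68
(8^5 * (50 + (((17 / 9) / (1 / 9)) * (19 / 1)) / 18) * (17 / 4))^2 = 7252214699524096 / 81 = 89533514808939.46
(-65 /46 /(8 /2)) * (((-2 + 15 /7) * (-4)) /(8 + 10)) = 65 /5796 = 0.01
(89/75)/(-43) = -0.03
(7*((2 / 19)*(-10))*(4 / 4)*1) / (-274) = 0.03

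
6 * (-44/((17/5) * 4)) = -330/17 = -19.41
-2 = -2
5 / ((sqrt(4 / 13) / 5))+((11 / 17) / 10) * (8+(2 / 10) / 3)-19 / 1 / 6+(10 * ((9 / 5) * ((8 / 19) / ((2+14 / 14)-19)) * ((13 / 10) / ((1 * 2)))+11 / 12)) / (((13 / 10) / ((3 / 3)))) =2626307 / 629850+25 * sqrt(13) / 2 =49.24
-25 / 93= -0.27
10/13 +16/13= 2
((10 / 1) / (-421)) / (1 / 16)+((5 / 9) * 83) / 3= 170395 / 11367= 14.99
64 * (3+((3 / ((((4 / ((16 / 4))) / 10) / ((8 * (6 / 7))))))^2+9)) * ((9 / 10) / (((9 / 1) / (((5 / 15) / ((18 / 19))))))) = 210184384 / 2205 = 95321.72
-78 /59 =-1.32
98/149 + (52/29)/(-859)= 0.66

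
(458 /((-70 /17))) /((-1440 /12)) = 3893 /4200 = 0.93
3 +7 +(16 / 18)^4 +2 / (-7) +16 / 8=566674 / 45927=12.34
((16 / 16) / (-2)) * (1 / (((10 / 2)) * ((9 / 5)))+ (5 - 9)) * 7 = 245 / 18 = 13.61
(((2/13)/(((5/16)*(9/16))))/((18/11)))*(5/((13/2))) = 5632/13689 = 0.41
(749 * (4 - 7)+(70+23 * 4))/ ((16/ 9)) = -18765/ 16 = -1172.81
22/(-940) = -11/470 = -0.02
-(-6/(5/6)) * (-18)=-648/5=-129.60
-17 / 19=-0.89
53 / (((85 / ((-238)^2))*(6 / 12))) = 353192 / 5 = 70638.40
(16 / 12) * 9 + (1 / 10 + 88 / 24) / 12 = 4433 / 360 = 12.31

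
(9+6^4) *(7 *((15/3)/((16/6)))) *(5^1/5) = 137025/8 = 17128.12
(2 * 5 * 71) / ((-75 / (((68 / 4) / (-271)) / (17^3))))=142 / 1174785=0.00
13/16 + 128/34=1245/272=4.58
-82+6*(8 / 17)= -1346 / 17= -79.18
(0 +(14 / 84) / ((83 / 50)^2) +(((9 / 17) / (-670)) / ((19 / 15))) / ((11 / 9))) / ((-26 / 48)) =-2360421676 / 21319133407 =-0.11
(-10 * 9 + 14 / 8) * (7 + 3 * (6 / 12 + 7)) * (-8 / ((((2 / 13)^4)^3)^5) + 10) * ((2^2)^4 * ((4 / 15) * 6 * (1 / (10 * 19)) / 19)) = 142964383376753645679690866228129596416233574197152139400582669813862187 / 10161246659254681600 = 14069571202323313739624600000000000000000000000000000.00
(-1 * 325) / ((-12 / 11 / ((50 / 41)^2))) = 2234375 / 5043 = 443.06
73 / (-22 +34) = 73 / 12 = 6.08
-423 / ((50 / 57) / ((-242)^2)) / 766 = -353009151 / 9575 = -36867.80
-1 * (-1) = 1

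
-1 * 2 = -2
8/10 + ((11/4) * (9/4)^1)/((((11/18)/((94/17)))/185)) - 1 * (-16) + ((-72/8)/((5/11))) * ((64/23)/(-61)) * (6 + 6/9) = 4951515681/477020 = 10380.10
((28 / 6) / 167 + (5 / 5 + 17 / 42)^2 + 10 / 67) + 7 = 180608105 / 19737396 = 9.15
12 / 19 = 0.63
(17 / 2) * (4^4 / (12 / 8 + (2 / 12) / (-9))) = 7344 / 5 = 1468.80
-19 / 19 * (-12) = 12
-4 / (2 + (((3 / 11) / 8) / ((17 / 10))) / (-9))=-8976 / 4483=-2.00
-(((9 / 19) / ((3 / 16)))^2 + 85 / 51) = -8717 / 1083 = -8.05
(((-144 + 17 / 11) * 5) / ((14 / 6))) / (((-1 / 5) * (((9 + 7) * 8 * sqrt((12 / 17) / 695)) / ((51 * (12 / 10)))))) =1198755 * sqrt(35445) / 9856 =22898.51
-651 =-651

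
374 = 374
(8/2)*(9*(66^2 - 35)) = 155556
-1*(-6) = 6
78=78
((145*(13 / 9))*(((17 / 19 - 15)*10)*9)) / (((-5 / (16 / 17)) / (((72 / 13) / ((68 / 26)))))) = 581967360 / 5491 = 105985.68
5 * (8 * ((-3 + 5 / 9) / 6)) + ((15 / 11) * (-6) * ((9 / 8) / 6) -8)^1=-25.83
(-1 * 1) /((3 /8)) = -8 /3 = -2.67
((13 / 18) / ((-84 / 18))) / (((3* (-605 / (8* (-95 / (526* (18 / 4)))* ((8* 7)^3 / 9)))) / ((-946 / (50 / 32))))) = 17053417472 / 52724925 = 323.44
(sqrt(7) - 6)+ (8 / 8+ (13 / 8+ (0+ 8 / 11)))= -233 / 88+ sqrt(7)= -0.00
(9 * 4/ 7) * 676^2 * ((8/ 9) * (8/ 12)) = 1392688.76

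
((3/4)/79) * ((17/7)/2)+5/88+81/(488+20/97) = 16870597/72016637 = 0.23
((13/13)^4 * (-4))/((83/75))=-300/83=-3.61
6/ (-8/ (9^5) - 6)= -177147/ 177151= -1.00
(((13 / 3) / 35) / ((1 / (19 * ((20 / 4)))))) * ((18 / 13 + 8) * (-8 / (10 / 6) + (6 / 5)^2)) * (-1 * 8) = 74176 / 25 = 2967.04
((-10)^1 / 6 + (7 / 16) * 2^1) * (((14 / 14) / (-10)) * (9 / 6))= 19 / 160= 0.12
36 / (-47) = -36 / 47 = -0.77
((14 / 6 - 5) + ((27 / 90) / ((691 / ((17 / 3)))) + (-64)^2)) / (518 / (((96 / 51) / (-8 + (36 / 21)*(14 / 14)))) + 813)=-169709702 / 38008455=-4.47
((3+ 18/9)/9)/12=5/108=0.05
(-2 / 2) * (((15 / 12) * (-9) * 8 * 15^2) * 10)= 202500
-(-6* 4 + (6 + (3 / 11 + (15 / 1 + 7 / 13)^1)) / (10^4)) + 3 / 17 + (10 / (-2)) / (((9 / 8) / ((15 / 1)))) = -3098969069 / 72930000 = -42.49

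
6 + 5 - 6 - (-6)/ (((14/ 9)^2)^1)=733/ 98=7.48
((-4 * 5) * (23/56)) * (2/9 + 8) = -4255/63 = -67.54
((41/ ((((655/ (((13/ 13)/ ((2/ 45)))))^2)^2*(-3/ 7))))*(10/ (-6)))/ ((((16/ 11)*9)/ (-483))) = -617556555/ 75391979776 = -0.01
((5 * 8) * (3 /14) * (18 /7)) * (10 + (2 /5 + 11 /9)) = 12552 /49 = 256.16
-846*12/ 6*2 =-3384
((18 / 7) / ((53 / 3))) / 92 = 27 / 17066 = 0.00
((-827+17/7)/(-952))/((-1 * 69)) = -481/38318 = -0.01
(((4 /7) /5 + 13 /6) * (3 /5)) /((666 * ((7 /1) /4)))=479 /407925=0.00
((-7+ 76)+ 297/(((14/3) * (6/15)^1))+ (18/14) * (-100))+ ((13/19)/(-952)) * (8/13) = 900197/9044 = 99.54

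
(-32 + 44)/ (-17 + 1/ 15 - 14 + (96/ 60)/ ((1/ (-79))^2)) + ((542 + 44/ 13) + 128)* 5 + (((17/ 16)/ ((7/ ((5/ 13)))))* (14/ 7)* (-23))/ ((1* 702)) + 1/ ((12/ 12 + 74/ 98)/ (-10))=275735215481491/ 82034198064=3361.22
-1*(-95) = 95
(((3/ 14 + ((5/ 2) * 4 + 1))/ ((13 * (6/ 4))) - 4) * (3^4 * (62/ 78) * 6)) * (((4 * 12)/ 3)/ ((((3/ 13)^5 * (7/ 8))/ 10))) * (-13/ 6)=1059635948800/ 1323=800934201.66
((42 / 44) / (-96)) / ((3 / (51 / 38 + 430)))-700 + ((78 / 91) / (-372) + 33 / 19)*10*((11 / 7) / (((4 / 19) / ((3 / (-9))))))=-90771705823 / 121908864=-744.59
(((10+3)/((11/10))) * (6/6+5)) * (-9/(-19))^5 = 46058220/27237089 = 1.69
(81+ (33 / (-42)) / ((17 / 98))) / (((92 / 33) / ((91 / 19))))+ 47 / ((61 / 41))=73850158 / 453169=162.96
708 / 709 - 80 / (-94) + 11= 428189 / 33323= 12.85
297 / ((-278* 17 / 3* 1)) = -0.19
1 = 1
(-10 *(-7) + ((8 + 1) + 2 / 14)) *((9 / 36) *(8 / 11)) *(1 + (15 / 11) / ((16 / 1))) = 52907 / 3388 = 15.62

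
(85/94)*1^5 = 85/94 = 0.90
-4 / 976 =-1 / 244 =-0.00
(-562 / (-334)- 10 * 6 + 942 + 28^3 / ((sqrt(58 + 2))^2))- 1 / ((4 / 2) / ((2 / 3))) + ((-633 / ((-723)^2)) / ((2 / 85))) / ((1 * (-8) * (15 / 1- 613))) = 579667898897521 / 464025371680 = 1249.22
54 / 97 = 0.56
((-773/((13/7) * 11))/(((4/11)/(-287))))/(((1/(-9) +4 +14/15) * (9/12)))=8257.48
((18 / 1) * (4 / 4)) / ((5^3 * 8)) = 9 / 500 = 0.02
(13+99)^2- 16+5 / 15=37585 / 3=12528.33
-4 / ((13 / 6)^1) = -24 / 13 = -1.85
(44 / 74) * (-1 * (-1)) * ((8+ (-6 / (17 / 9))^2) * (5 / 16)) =3.36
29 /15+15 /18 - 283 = -8407 /30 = -280.23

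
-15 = -15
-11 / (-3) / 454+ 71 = 96713 / 1362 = 71.01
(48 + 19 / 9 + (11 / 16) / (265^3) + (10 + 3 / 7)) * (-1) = -1135633756693 / 18758502000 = -60.54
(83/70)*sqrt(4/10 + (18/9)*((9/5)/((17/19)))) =83*sqrt(7990)/2975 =2.49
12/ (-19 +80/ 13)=-156/ 167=-0.93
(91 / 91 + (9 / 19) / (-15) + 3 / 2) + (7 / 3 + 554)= 318517 / 570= 558.80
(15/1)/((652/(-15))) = -225/652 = -0.35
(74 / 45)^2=5476 / 2025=2.70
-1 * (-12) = 12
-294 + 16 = -278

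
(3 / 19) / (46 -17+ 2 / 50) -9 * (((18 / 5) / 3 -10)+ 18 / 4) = 38.71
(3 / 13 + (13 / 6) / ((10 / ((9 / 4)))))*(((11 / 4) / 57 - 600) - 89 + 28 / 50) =-977034417 / 1976000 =-494.45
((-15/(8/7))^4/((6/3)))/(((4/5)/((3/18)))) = 202584375/65536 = 3091.19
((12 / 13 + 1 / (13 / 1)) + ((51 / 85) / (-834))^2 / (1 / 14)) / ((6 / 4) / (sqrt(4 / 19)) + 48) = 41218432 / 1969292925-644038* sqrt(19) / 1969292925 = 0.02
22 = 22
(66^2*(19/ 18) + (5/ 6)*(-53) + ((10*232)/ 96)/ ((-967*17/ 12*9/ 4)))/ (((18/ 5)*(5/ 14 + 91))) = 13.85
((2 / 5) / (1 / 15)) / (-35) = -6 / 35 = -0.17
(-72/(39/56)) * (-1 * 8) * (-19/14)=-1122.46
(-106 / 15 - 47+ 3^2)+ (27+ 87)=1034 / 15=68.93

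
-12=-12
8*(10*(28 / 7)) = 320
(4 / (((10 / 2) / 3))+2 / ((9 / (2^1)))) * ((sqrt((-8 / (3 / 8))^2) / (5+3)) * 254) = 260096 / 135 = 1926.64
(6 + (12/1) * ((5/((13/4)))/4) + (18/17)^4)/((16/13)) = 6445293/668168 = 9.65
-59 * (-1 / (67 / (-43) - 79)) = -0.73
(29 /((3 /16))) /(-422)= -232 /633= -0.37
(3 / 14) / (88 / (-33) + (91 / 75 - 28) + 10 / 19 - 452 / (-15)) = 475 / 2674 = 0.18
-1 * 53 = -53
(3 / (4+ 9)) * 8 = 24 / 13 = 1.85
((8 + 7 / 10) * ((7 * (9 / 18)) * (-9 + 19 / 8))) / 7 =-4611 / 160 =-28.82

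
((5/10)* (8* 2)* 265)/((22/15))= 15900/11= 1445.45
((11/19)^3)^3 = 2357947691/322687697779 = 0.01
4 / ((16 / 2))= 1 / 2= 0.50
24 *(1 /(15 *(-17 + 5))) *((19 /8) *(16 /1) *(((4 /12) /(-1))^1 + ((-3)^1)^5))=11096 /9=1232.89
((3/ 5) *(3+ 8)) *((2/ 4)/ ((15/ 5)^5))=11/ 810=0.01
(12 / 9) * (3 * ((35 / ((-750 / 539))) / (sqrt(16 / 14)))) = -3773 * sqrt(14) / 150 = -94.12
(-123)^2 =15129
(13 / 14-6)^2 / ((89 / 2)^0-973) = -0.03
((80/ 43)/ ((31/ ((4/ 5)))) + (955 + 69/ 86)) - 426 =1412581/ 2666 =529.85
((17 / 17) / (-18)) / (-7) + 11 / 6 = 116 / 63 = 1.84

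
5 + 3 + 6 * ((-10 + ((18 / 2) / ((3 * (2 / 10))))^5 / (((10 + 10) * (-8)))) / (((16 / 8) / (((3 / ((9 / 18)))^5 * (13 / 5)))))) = -288470395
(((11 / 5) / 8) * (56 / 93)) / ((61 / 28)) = 2156 / 28365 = 0.08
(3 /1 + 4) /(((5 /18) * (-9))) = -14 /5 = -2.80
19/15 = 1.27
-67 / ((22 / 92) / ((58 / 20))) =-812.53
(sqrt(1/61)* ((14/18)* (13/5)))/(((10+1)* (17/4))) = 364* sqrt(61)/513315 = 0.01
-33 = -33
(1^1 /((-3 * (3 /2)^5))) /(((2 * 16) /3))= -1 /243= -0.00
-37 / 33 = -1.12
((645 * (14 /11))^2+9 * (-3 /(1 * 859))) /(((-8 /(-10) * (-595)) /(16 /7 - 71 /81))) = -365783400239 /183348396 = -1995.02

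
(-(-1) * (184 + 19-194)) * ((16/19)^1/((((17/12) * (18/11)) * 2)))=528/323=1.63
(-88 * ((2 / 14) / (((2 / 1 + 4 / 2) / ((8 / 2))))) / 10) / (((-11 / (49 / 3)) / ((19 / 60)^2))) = 0.19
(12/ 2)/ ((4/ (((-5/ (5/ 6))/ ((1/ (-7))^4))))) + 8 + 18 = -21583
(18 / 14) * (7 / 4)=9 / 4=2.25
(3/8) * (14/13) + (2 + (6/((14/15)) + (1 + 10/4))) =4489/364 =12.33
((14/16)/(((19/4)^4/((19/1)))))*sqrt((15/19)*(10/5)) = 0.04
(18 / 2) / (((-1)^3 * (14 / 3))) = -27 / 14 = -1.93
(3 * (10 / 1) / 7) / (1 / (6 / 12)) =15 / 7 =2.14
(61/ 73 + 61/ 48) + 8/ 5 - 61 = -1003783/ 17520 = -57.29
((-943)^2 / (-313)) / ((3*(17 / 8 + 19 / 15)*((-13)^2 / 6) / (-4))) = 853679040 / 21529079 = 39.65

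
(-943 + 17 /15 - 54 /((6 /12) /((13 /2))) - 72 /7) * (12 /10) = -347372 /175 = -1984.98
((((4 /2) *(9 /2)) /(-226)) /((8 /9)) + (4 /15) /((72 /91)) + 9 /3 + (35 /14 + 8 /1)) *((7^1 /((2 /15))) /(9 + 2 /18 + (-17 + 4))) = -3366409 /18080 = -186.20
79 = 79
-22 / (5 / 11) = -242 / 5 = -48.40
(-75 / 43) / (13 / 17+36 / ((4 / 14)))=-0.01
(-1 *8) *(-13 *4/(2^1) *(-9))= -1872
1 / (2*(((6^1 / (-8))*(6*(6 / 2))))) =-1 / 27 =-0.04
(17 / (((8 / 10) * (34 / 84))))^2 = 11025 / 4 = 2756.25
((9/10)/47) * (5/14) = 9/1316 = 0.01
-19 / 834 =-0.02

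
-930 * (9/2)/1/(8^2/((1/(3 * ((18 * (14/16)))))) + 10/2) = -4185/3029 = -1.38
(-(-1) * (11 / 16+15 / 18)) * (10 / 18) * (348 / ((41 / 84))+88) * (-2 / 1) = -1498325 / 1107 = -1353.50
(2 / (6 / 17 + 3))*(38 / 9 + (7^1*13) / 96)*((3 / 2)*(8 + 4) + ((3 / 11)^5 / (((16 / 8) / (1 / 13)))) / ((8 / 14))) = 847955048461 / 15275365248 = 55.51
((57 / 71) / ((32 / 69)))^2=15468489 / 5161984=3.00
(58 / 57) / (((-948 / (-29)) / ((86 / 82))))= 36163 / 1107738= 0.03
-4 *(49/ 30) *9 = -58.80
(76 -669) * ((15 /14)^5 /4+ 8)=-10656057599 /2151296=-4953.32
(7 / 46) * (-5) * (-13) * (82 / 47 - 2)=-2730 / 1081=-2.53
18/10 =9/5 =1.80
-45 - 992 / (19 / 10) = -10775 / 19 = -567.11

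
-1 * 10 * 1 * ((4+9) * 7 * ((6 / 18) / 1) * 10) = -3033.33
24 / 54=4 / 9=0.44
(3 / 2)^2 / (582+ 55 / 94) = 423 / 109526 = 0.00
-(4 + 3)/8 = -7/8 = -0.88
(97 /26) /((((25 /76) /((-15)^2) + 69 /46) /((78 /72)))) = 5529 /2054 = 2.69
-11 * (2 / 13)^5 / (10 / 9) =-1584 / 1856465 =-0.00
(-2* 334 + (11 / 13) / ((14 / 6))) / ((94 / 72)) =-511.38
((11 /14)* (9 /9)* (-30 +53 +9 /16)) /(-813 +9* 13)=-143 /5376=-0.03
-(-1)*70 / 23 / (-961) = -70 / 22103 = -0.00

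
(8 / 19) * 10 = 80 / 19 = 4.21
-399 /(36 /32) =-1064 /3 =-354.67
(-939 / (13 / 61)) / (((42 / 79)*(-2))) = 1508347 / 364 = 4143.81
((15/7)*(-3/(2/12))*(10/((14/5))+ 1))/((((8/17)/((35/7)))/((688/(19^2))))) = -3570.49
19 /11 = 1.73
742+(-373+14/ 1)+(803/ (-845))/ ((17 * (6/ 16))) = 16498961/ 43095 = 382.85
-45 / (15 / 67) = -201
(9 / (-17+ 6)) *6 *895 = -48330 / 11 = -4393.64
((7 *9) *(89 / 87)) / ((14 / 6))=801 / 29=27.62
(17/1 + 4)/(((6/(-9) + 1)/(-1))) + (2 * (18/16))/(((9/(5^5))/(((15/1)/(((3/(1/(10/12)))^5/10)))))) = 1137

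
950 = 950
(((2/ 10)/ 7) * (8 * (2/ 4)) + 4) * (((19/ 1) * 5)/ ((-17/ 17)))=-2736/ 7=-390.86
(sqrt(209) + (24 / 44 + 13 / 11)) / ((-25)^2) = 19 / 6875 + sqrt(209) / 625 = 0.03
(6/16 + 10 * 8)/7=643/56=11.48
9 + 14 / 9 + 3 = 122 / 9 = 13.56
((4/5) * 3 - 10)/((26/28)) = -8.18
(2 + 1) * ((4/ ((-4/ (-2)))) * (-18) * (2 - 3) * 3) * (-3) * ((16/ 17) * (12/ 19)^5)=-3869835264/ 42093683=-91.93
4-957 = -953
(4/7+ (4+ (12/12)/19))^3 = 98.87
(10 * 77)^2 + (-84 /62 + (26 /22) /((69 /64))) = 13950338014 /23529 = 592899.74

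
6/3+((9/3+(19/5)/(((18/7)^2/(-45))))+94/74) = -26095/1332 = -19.59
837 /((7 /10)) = 8370 /7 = 1195.71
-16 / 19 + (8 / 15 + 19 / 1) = 5327 / 285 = 18.69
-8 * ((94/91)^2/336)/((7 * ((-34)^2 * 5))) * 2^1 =-2209/1759008615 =-0.00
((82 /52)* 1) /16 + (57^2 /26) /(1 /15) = 779801 /416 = 1874.52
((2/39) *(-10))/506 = -10/9867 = -0.00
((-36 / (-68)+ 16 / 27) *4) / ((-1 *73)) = -2060 / 33507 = -0.06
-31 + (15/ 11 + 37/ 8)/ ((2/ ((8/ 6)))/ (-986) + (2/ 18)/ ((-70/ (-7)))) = 11111113/ 18722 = 593.48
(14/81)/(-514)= -7/20817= -0.00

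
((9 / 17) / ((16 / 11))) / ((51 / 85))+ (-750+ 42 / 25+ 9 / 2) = -5053851 / 6800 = -743.21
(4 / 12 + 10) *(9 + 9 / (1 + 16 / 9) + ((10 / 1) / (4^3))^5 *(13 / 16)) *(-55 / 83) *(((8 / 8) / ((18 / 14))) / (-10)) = 392144749581739 / 60156385689600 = 6.52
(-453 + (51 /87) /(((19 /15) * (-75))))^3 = -1943914516217888768 /20910518875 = -92963475.84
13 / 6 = 2.17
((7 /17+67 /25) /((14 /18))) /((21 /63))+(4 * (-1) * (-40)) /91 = 75602 /5525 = 13.68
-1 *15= -15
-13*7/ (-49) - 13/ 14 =13/ 14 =0.93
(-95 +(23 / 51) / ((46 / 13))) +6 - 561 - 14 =-67715 / 102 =-663.87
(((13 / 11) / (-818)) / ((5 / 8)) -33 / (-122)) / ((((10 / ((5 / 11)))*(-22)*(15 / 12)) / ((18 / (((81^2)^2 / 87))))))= -21343739 / 1323571839635925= -0.00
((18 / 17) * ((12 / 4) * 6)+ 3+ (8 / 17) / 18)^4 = 130362526004881 / 547981281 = 237895.95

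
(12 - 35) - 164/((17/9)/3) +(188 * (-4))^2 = 9608749/17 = 565220.53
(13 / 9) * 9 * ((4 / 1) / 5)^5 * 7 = 93184 / 3125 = 29.82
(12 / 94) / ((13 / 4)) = 24 / 611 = 0.04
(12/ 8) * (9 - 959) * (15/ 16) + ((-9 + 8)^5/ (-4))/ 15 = -320621/ 240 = -1335.92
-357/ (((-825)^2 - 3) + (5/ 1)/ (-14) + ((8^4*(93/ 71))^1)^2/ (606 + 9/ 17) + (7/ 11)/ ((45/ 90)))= -0.00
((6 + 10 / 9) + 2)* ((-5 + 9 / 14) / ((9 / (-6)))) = 5002 / 189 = 26.47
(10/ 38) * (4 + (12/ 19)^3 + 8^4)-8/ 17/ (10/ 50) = 2385295540/ 2215457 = 1076.66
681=681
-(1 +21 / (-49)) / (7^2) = -0.01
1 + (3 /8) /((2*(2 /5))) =47 /32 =1.47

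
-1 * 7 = -7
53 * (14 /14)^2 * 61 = 3233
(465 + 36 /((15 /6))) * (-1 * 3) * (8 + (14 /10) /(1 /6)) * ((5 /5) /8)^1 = -294831 /100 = -2948.31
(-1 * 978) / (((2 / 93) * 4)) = -11369.25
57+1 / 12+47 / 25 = 17689 / 300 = 58.96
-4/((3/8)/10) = -320/3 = -106.67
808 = 808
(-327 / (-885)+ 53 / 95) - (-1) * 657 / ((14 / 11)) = 40580107 / 78470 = 517.14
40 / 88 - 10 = -105 / 11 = -9.55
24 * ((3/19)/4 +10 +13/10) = 25854/95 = 272.15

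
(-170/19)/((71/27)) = -4590/1349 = -3.40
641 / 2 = 320.50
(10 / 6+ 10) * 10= 350 / 3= 116.67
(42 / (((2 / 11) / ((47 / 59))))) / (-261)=-3619 / 5133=-0.71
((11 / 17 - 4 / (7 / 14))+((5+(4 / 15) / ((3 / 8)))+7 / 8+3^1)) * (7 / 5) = 3.13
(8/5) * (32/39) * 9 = 768/65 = 11.82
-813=-813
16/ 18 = 8/ 9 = 0.89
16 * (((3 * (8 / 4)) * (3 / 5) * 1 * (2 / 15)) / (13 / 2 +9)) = 384 / 775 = 0.50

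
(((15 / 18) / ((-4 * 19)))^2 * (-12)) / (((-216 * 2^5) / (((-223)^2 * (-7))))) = -8702575 / 119771136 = -0.07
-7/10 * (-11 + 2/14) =7.60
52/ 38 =26/ 19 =1.37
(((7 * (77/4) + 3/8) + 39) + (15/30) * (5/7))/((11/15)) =146565/616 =237.93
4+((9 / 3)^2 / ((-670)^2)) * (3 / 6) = 3591209 / 897800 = 4.00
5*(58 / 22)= 145 / 11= 13.18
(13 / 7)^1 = 13 / 7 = 1.86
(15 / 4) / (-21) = -5 / 28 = -0.18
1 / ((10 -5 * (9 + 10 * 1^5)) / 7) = -7 / 85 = -0.08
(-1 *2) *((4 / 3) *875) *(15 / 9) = -35000 / 9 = -3888.89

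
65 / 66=0.98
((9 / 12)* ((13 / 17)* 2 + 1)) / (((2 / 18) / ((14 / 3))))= 2709 / 34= 79.68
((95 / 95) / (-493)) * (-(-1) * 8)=-8 / 493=-0.02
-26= -26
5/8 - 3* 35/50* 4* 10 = -667/8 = -83.38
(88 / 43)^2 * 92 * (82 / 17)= 58420736 / 31433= 1858.58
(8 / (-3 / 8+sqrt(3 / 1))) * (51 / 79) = 3264 / 4819+8704 * sqrt(3) / 4819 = 3.81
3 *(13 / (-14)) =-39 / 14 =-2.79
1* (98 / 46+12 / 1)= 325 / 23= 14.13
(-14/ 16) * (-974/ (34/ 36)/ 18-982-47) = 129269/ 136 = 950.51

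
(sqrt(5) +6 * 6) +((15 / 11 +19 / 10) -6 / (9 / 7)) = sqrt(5) +11417 / 330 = 36.83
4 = 4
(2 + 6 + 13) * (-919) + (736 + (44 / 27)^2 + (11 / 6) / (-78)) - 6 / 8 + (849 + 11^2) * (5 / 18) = -346700377 / 18954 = -18291.67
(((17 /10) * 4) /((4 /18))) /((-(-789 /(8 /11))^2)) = -1088 /41847245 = -0.00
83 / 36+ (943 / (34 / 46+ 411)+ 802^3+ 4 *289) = 87931922014847 / 170460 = 515850768.60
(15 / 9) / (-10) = -1 / 6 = -0.17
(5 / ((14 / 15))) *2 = 75 / 7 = 10.71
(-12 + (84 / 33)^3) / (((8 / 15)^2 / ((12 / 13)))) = 77625 / 5324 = 14.58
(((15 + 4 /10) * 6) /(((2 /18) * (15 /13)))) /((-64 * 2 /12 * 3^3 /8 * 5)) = -1001 /250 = -4.00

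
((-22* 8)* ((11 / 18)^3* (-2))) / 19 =58564 / 13851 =4.23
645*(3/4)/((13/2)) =74.42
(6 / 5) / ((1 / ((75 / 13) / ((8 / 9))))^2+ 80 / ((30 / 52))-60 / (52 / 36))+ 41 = 11800137589 / 287721554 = 41.01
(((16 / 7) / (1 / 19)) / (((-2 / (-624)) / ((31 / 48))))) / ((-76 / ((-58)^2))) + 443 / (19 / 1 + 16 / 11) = -610027289 / 1575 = -387318.91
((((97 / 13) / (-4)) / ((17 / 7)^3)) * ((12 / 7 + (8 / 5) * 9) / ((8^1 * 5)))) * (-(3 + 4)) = 4691211 / 12773800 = 0.37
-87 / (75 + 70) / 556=-3 / 2780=-0.00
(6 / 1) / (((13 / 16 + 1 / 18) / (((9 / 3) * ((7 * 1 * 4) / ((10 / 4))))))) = 145152 / 625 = 232.24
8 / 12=2 / 3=0.67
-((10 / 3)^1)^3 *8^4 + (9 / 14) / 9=-57343973 / 378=-151703.63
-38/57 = -2/3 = -0.67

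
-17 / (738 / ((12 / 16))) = -17 / 984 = -0.02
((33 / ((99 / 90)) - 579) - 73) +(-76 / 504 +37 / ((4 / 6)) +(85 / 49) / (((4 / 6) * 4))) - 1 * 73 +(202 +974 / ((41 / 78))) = 204817999 / 144648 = 1415.98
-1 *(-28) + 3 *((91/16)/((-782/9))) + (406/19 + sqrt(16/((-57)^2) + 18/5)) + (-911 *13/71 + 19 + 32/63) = -104339632771/1063357344 + sqrt(292810)/285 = -96.22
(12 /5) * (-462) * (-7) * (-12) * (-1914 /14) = 63667296 /5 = 12733459.20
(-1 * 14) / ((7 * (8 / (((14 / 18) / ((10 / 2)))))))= -0.04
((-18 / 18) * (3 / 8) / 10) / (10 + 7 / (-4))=-1 / 220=-0.00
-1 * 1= -1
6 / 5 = 1.20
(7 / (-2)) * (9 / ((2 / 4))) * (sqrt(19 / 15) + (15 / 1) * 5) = -4795.90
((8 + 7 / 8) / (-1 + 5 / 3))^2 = 45369 / 256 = 177.22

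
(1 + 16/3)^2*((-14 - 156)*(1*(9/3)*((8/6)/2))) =-122740/9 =-13637.78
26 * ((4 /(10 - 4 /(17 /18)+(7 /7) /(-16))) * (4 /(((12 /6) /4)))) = 226304 /1551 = 145.91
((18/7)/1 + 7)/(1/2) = 134/7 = 19.14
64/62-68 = -2076/31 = -66.97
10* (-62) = -620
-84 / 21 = -4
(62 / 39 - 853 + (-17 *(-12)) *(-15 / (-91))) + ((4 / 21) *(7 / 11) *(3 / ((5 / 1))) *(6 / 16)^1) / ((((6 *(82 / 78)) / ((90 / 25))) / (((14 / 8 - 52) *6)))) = -10126581769 / 12312300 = -822.48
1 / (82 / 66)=33 / 41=0.80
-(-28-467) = 495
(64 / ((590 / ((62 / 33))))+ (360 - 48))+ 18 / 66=3041959 / 9735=312.48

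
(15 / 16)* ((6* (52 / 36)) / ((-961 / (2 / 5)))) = -13 / 3844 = -0.00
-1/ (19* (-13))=1/ 247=0.00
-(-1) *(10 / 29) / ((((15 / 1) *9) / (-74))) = -0.19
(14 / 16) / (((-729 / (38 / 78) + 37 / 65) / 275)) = -2377375 / 14778496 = -0.16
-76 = -76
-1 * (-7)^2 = -49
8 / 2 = 4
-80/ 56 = -10/ 7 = -1.43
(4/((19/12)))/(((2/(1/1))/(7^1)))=168/19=8.84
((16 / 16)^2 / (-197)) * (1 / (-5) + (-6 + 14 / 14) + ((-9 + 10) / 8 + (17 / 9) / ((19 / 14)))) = 25193 / 1347480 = 0.02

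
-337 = -337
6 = 6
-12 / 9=-4 / 3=-1.33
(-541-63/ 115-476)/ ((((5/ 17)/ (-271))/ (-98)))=-52831988748/ 575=-91881719.56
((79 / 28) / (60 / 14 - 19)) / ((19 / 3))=-237 / 7828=-0.03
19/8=2.38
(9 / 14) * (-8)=-36 / 7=-5.14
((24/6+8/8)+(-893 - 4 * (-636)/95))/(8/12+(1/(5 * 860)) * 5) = -42217056/32737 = -1289.58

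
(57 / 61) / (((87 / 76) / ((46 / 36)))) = 16606 / 15921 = 1.04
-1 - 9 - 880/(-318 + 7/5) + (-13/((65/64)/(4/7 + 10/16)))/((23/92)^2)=-13975858/55405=-252.25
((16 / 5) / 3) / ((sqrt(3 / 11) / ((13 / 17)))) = 208 * sqrt(33) / 765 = 1.56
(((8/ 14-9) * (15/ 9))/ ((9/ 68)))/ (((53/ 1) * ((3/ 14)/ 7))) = -280840/ 4293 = -65.42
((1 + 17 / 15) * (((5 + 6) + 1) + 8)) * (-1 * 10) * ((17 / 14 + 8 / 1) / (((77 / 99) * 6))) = -842.45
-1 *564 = -564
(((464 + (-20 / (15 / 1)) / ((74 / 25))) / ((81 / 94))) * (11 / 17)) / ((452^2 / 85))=66504295 / 459224316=0.14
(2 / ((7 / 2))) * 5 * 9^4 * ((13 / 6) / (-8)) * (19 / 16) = -2700945 / 448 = -6028.90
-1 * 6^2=-36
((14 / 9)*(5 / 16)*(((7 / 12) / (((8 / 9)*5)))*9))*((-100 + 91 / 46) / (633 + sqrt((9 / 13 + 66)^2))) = -0.08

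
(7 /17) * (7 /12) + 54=11065 /204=54.24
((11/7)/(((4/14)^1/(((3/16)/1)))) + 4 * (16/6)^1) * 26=14599/48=304.15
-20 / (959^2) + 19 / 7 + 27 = 27327644 / 919681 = 29.71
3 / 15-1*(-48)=241 / 5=48.20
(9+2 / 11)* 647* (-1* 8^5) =-2141290496 / 11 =-194662772.36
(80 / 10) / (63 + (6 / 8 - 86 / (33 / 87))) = -352 / 7171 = -0.05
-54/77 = -0.70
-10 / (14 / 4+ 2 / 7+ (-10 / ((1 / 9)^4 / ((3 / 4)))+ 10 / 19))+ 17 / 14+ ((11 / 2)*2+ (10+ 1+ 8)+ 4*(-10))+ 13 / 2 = -52347537 / 22904084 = -2.29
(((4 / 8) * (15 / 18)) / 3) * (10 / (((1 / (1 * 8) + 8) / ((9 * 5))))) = 100 / 13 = 7.69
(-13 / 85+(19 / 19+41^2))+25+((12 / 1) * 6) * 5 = 175682 / 85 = 2066.85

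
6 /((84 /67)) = 67 /14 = 4.79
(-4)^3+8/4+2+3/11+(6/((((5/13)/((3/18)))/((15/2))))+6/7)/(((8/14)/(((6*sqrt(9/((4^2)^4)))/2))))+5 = -1204681/22528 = -53.47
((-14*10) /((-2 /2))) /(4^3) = 35 /16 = 2.19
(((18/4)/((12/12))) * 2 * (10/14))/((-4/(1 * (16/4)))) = -45/7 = -6.43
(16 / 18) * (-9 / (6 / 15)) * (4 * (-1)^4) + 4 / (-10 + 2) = -161 / 2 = -80.50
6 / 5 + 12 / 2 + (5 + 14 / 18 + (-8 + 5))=449 / 45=9.98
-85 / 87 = -0.98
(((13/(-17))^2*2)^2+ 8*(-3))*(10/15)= -3780520/250563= -15.09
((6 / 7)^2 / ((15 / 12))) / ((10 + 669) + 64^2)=144 / 1169875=0.00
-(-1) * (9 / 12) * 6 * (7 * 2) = 63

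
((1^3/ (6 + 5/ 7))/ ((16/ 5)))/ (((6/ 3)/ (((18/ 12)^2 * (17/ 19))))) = 5355/ 114304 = 0.05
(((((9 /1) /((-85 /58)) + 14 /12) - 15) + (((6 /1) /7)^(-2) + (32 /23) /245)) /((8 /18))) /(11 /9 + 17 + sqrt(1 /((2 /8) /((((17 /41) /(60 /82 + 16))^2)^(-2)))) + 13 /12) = -1963631223 /153649621636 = -0.01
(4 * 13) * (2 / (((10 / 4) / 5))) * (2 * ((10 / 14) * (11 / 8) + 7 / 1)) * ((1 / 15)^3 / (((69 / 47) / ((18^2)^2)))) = 1415838528 / 20125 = 70352.22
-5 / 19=-0.26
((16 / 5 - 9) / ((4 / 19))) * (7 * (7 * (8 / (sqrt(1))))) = -53998 / 5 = -10799.60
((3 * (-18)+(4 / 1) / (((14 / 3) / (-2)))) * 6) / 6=-390 / 7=-55.71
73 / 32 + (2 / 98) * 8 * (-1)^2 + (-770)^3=-456532997.56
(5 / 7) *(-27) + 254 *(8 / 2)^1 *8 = 56761 / 7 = 8108.71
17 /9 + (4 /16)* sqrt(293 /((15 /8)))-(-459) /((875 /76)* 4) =sqrt(8790) /30 + 93364 /7875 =14.98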